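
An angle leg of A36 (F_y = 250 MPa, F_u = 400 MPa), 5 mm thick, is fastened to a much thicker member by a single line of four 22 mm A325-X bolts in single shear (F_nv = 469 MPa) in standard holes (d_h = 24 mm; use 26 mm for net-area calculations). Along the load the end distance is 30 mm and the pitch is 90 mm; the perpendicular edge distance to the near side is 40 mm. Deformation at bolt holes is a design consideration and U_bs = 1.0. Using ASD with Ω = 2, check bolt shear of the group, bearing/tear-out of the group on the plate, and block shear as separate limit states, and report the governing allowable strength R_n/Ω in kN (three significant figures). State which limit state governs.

140 kN (block shear governs)

Bolt shear: A_b = π·22²/4 = 380.1 mm²; R_n = 469 × 380.1 × 4 × 1 / 1000 = 713.1 kN → 713.1 / 2 = 357 kN.
Bearing: edge l_c = 18, r_n = 43.2 kN; interior l_c = 66, r_n = 105.6 kN; R_n = 43.2 + 3·105.6 = 360 kN → 180 kN.
Block shear: A_gv = 1500, A_nv = 1045, A_nt = 135 mm²; R_n = min(0.6F_uA_nv, 0.6F_yA_gv) + U_bs·F_u·A_nt = 279 kN → 140 kN.
Block shear governs: 140 kN.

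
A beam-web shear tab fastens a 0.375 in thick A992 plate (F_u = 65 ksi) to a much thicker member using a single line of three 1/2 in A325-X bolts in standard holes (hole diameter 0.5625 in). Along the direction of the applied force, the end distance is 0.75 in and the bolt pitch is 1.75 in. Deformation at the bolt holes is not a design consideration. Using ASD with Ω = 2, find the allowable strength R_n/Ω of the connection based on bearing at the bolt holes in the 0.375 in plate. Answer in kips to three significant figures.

45.1 kips

Per bolt r_n = 1.5 l_c t F_u ≤ 3.0 d t F_u; upper limit = 3.0 × 0.5 × 0.375 × 65 = 36.56 kips.
Edge bolt: l_c = 0.75 − 0.5625/2 = 0.4688 in → 1.5 × 0.4688 × 0.375 × 65 = 17.14 → r_n = 17.14 kips.
Interior bolts: l_c = 1.75 − 0.5625 = 1.188 in → 1.5 × 1.188 × 0.375 × 65 = 43.42 → r_n = 36.56 kips.
R_n = 1 × 17.14 + 2 × 36.56 = 90.26 kips.
Allowable strength R_n/Ω = 90.26 / 2 = 45.1 kips.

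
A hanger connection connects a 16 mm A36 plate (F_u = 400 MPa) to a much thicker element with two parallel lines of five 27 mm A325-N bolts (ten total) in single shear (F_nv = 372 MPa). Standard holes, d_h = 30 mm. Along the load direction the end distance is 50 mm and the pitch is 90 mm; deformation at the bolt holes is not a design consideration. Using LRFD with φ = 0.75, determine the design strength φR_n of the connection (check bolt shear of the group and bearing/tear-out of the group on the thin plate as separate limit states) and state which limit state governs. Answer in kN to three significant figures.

1600 kN (bolt shear governs)

Bolt shear: A_b = π·27²/4 = 572.6 mm²; R_n = 372 × 572.6 × 10 × 1 / 1000 = 2130 kN → 0.75 × 2130 = 1600 kN.
Bearing (1.5 l_c t F_u ≤ 3.0 d t F_u): upper limit = 3.0·27·16·400 / 1000 = 518.4 kN.
  Edge l_c = 50 − 30/2 = 35 → r_n = 336 kN; interior l_c = 90 − 30 = 60 → r_n = 518.4 kN.
  R_n,bearing = 2·336 + 8·518.4 = 4819 kN → 0.75 × 4819 = 3610 kN.
Bolt shear governs: 1600 kN.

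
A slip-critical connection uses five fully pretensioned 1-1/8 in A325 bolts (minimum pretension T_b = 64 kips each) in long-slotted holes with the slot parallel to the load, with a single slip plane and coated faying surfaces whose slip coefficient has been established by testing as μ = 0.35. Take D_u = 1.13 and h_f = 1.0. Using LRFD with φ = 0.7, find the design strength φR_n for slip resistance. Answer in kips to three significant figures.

R_n = μ · D_u · h_f · T_b · n_s · n_b = 0.35 × 1.13 × 1.0 × 64 × 1 × 5 = 126.6 kips.
Design strength φR_n = 0.7 × 126.6 = 88.6 kips.

88.6 kips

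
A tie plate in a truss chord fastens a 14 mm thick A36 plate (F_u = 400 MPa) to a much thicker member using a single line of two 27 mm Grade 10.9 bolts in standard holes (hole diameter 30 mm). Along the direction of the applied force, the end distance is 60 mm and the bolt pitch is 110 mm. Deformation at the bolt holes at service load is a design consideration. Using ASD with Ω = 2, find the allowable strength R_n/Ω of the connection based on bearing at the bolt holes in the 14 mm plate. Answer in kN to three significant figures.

333 kN

Per bolt r_n = 1.2 l_c t F_u ≤ 2.4 d t F_u; upper limit = 2.4 × 27 × 14 × 400 / 1000 = 362.9 kN.
Edge bolt: l_c = 60 − 30/2 = 45 mm → 1.2 × 45 × 14 × 400 / 1000 = 302.4 → r_n = 302.4 kN.
Interior bolts: l_c = 110 − 30 = 80 mm → 1.2 × 80 × 14 × 400 / 1000 = 537.6 → r_n = 362.9 kN.
R_n = 1 × 302.4 + 1 × 362.9 = 665.3 kN.
Allowable strength R_n/Ω = 665.3 / 2 = 333 kN.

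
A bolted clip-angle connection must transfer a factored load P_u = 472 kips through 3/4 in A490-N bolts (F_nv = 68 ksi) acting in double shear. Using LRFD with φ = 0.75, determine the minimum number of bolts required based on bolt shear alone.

A_b = π·0.75²/4 = 0.4418 in².
Per-bolt design strength φR_n = 0.75 × 68 × 0.4418 × 2 = 45.06 kips.
n ≥ 472 / 45.06 = 10.47 → use 11 bolts.

11 bolts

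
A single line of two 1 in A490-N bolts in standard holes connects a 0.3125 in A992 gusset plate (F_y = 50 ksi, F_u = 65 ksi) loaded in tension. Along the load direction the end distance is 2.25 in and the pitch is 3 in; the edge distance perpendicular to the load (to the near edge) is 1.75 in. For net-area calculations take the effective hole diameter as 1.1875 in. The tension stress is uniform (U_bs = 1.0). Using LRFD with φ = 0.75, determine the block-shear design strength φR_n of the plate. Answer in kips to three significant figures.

Shear plane L_v = 2.25 + 1·3 = 5.25 in; A_gv = 5.25 × 0.3125 = 1.641 in².
A_nv = (5.25 − 1.5·1.1875) × 0.3125 = 1.084 in².
A_nt = (1.75 − 0.5·1.1875) × 0.3125 = 0.3613 in².
0.6 F_u A_nv = 42.28 kips; 0.6 F_y A_gv = 49.22 kips → shear rupture governs the shear term.
R_n = 42.28 + 1.0 × 65 × 0.3613 = 65.76 kips.
Design strength φR_n = 0.75 × 65.76 = 49.3 kips.

49.3 kips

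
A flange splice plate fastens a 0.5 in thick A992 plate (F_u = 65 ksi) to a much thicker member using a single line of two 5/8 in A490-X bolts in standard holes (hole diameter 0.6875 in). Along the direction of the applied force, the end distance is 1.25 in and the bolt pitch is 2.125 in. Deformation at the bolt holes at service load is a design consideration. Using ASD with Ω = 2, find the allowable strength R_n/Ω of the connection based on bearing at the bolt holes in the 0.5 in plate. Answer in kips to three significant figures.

42 kips

Per bolt r_n = 1.2 l_c t F_u ≤ 2.4 d t F_u; upper limit = 2.4 × 0.625 × 0.5 × 65 = 48.75 kips.
Edge bolt: l_c = 1.25 − 0.6875/2 = 0.9062 in → 1.2 × 0.9062 × 0.5 × 65 = 35.34 → r_n = 35.34 kips.
Interior bolts: l_c = 2.125 − 0.6875 = 1.438 in → 1.2 × 1.438 × 0.5 × 65 = 56.06 → r_n = 48.75 kips.
R_n = 1 × 35.34 + 1 × 48.75 = 84.09 kips.
Allowable strength R_n/Ω = 84.09 / 2 = 42 kips.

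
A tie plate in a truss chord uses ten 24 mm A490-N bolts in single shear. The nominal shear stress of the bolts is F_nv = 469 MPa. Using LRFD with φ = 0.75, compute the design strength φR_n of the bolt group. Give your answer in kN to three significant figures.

1590 kN

A_b = π × 24² / 4 = 452.4 mm².
R_n = F_nv · A_b · n · n_s = 469 × 452.4 × 10 × 1 / 1000 = 2122 kN.
Design strength φR_n = 0.75 × 2122 = 1590 kN.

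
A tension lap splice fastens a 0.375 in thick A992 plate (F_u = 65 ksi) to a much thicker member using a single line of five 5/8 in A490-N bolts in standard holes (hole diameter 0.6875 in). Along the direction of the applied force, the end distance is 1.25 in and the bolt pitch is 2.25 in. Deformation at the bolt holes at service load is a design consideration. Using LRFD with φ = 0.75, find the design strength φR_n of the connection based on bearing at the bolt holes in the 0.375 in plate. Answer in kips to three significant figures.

Per bolt r_n = 1.2 l_c t F_u ≤ 2.4 d t F_u; upper limit = 2.4 × 0.625 × 0.375 × 65 = 36.56 kips.
Edge bolt: l_c = 1.25 − 0.6875/2 = 0.9062 in → 1.2 × 0.9062 × 0.375 × 65 = 26.51 → r_n = 26.51 kips.
Interior bolts: l_c = 2.25 − 0.6875 = 1.562 in → 1.2 × 1.562 × 0.375 × 65 = 45.7 → r_n = 36.56 kips.
R_n = 1 × 26.51 + 4 × 36.56 = 172.8 kips.
Design strength φR_n = 0.75 × 172.8 = 130 kips.

130 kips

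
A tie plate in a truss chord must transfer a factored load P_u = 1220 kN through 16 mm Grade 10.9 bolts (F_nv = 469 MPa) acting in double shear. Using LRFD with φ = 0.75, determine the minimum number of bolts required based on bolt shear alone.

9 bolts

A_b = π·16²/4 = 201.1 mm².
Per-bolt design strength φR_n = 0.75 × 469 × 201.1 × 2 / 1000 = 141.4 kN.
n ≥ 1220 / 141.4 = 8.625 → use 9 bolts.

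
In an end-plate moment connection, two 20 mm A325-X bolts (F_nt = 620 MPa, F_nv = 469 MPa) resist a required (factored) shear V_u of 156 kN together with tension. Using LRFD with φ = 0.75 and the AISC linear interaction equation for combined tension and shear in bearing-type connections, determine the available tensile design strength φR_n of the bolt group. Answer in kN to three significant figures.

A_b = π·20²/4 = 314.2 mm²; f_rv = 156 × 1000 / (2 × 314.2) = 248.3 MPa.
F'_nt = 1.3 F_nt − (F_nt / φF_nv) f_rv = 1.3·620 − (620/(0.75·469))·248.3 = 368.4 MPa, capped at F_nt → F'_nt = 368.4 MPa.
R_n = F'_nt · A_b · n = 368.4 × 314.2 × 2 / 1000 = 231.5 kN.
Design strength φR_n = 0.75 × 231.5 = 174 kN.

174 kN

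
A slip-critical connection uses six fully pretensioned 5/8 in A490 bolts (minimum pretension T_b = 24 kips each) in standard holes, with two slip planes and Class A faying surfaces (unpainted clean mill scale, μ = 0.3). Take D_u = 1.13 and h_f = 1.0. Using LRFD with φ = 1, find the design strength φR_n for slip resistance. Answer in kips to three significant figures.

R_n = μ · D_u · h_f · T_b · n_s · n_b = 0.3 × 1.13 × 1.0 × 24 × 2 × 6 = 97.63 kips.
Design strength φR_n = 1 × 97.63 = 97.6 kips.

97.6 kips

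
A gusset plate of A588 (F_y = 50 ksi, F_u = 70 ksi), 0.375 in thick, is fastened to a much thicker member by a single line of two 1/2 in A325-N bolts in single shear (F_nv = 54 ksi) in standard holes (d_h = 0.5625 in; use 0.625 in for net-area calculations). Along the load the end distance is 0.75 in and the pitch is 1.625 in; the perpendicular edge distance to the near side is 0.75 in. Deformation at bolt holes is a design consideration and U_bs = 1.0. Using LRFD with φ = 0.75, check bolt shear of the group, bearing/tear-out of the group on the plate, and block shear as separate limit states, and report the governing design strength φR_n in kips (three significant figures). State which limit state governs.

15.9 kips (bolt shear governs)

Bolt shear: A_b = π·0.5²/4 = 0.1963 in²; R_n = 54 × 0.1963 × 2 × 1 = 21.21 kips → 0.75 × 21.21 = 15.9 kips.
Bearing: edge l_c = 0.4688, r_n = 14.77 kips; interior l_c = 1.062, r_n = 31.5 kips; R_n = 14.77 + 1·31.5 = 46.27 kips → 34.7 kips.
Block shear: A_gv = 0.8906, A_nv = 0.5391, A_nt = 0.1641 in²; R_n = min(0.6F_uA_nv, 0.6F_yA_gv) + U_bs·F_u·A_nt = 34.12 kips → 25.6 kips.
Bolt shear governs: 15.9 kips.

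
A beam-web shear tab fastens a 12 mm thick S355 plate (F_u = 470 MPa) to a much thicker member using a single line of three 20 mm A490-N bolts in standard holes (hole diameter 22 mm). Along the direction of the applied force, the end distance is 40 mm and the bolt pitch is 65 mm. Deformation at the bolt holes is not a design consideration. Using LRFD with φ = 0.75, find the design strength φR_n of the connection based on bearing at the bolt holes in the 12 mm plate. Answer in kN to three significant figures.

Per bolt r_n = 1.5 l_c t F_u ≤ 3.0 d t F_u; upper limit = 3.0 × 20 × 12 × 470 / 1000 = 338.4 kN.
Edge bolt: l_c = 40 − 22/2 = 29 mm → 1.5 × 29 × 12 × 470 / 1000 = 245.3 → r_n = 245.3 kN.
Interior bolts: l_c = 65 − 22 = 43 mm → 1.5 × 43 × 12 × 470 / 1000 = 363.8 → r_n = 338.4 kN.
R_n = 1 × 245.3 + 2 × 338.4 = 922.1 kN.
Design strength φR_n = 0.75 × 922.1 = 692 kN.

692 kN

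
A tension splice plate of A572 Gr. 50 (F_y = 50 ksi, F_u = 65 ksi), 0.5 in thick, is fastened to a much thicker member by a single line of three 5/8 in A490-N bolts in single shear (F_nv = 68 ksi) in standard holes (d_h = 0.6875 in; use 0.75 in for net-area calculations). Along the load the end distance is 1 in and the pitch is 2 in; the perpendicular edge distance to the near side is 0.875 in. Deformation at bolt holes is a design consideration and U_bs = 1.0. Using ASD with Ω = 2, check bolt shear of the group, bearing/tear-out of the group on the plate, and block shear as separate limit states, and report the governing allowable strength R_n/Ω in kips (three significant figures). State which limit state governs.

31.3 kips (bolt shear governs)

Bolt shear: A_b = π·0.625²/4 = 0.3068 in²; R_n = 68 × 0.3068 × 3 × 1 = 62.59 kips → 62.59 / 2 = 31.3 kips.
Bearing: edge l_c = 0.6562, r_n = 25.59 kips; interior l_c = 1.312, r_n = 48.75 kips; R_n = 25.59 + 2·48.75 = 123.1 kips → 61.5 kips.
Block shear: A_gv = 2.5, A_nv = 1.562, A_nt = 0.25 in²; R_n = min(0.6F_uA_nv, 0.6F_yA_gv) + U_bs·F_u·A_nt = 77.19 kips → 38.6 kips.
Bolt shear governs: 31.3 kips.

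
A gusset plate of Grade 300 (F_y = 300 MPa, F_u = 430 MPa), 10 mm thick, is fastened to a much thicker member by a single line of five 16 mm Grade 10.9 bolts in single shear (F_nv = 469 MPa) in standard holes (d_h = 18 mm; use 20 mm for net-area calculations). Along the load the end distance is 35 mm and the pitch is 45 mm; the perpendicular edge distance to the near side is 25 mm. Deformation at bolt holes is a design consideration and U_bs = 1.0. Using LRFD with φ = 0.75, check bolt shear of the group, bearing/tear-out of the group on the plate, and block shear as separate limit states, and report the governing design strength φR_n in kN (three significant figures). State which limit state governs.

290 kN (block shear governs)

Bolt shear: A_b = π·16²/4 = 201.1 mm²; R_n = 469 × 201.1 × 5 × 1 / 1000 = 471.5 kN → 0.75 × 471.5 = 354 kN.
Bearing: edge l_c = 26, r_n = 134.2 kN; interior l_c = 27, r_n = 139.3 kN; R_n = 134.2 + 4·139.3 = 691.4 kN → 519 kN.
Block shear: A_gv = 2150, A_nv = 1250, A_nt = 150 mm²; R_n = min(0.6F_uA_nv, 0.6F_yA_gv) + U_bs·F_u·A_nt = 387 kN → 290 kN.
Block shear governs: 290 kN.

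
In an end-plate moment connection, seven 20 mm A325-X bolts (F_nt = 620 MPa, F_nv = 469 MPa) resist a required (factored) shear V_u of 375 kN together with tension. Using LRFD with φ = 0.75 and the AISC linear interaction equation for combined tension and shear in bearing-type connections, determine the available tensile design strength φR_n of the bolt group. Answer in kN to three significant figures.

834 kN

A_b = π·20²/4 = 314.2 mm²; f_rv = 375 × 1000 / (7 × 314.2) = 170.5 MPa.
F'_nt = 1.3 F_nt − (F_nt / φF_nv) f_rv = 1.3·620 − (620/(0.75·469))·170.5 = 505.4 MPa, capped at F_nt → F'_nt = 505.4 MPa.
R_n = F'_nt · A_b · n = 505.4 × 314.2 × 7 / 1000 = 1112 kN.
Design strength φR_n = 0.75 × 1112 = 834 kN.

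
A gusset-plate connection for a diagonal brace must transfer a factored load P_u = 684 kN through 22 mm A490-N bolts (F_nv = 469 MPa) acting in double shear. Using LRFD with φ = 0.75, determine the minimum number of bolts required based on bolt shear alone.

A_b = π·22²/4 = 380.1 mm².
Per-bolt design strength φR_n = 0.75 × 469 × 380.1 × 2 / 1000 = 267.4 kN.
n ≥ 684 / 267.4 = 2.558 → use 3 bolts.

3 bolts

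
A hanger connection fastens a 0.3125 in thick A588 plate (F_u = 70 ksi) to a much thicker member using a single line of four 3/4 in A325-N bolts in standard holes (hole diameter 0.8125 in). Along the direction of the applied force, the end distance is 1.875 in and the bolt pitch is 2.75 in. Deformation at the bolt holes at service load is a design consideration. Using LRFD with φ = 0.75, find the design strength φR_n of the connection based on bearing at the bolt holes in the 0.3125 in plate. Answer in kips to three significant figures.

118 kips

Per bolt r_n = 1.2 l_c t F_u ≤ 2.4 d t F_u; upper limit = 2.4 × 0.75 × 0.3125 × 70 = 39.38 kips.
Edge bolt: l_c = 1.875 − 0.8125/2 = 1.469 in → 1.2 × 1.469 × 0.3125 × 70 = 38.55 → r_n = 38.55 kips.
Interior bolts: l_c = 2.75 − 0.8125 = 1.938 in → 1.2 × 1.938 × 0.3125 × 70 = 50.86 → r_n = 39.38 kips.
R_n = 1 × 38.55 + 3 × 39.38 = 156.7 kips.
Design strength φR_n = 0.75 × 156.7 = 118 kips.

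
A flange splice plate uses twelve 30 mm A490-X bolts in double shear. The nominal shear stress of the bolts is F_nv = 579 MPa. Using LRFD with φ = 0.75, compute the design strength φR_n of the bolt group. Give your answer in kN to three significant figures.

7370 kN

A_b = π × 30² / 4 = 706.9 mm².
R_n = F_nv · A_b · n · n_s = 579 × 706.9 × 12 × 2 / 1000 = 9823 kN.
Design strength φR_n = 0.75 × 9823 = 7370 kN.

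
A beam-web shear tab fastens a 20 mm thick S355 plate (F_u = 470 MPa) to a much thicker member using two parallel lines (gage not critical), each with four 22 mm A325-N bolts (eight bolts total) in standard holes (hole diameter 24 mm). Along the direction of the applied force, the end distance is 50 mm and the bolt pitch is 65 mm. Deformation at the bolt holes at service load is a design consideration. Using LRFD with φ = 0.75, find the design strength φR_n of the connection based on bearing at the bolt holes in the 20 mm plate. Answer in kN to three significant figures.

Per bolt r_n = 1.2 l_c t F_u ≤ 2.4 d t F_u; upper limit = 2.4 × 22 × 20 × 470 / 1000 = 496.3 kN.
Edge bolt: l_c = 50 − 24/2 = 38 mm → 1.2 × 38 × 20 × 470 / 1000 = 428.6 → r_n = 428.6 kN.
Interior bolts: l_c = 65 − 24 = 41 mm → 1.2 × 41 × 20 × 470 / 1000 = 462.5 → r_n = 462.5 kN.
R_n = 2 × 428.6 + 6 × 462.5 = 3632 kN.
Design strength φR_n = 0.75 × 3632 = 2720 kN.

2720 kN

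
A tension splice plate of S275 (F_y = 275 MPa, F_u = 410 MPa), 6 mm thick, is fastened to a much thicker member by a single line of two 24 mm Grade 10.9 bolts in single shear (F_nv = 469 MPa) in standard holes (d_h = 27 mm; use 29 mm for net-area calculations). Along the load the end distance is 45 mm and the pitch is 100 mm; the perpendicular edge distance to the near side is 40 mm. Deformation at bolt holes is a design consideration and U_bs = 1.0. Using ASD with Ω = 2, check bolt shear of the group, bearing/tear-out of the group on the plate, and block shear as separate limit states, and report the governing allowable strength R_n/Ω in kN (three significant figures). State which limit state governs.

Bolt shear: A_b = π·24²/4 = 452.4 mm²; R_n = 469 × 452.4 × 2 × 1 / 1000 = 424.3 kN → 424.3 / 2 = 212 kN.
Bearing: edge l_c = 31.5, r_n = 92.99 kN; interior l_c = 73, r_n = 141.7 kN; R_n = 92.99 + 1·141.7 = 234.7 kN → 117 kN.
Block shear: A_gv = 870, A_nv = 609, A_nt = 153 mm²; R_n = min(0.6F_uA_nv, 0.6F_yA_gv) + U_bs·F_u·A_nt = 206.3 kN → 103 kN.
Block shear governs: 103 kN.

103 kN (block shear governs)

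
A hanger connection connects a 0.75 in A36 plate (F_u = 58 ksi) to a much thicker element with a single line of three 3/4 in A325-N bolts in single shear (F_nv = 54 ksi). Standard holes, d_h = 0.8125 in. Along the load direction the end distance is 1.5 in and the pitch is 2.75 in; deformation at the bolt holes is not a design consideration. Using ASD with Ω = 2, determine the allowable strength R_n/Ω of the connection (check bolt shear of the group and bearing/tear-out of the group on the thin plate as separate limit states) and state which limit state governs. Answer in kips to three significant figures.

Bolt shear: A_b = π·0.75²/4 = 0.4418 in²; R_n = 54 × 0.4418 × 3 × 1 = 71.57 kips → 71.57 / 2 = 35.8 kips.
Bearing (1.5 l_c t F_u ≤ 3.0 d t F_u): upper limit = 3.0·0.75·0.75·58 = 97.88 kips.
  Edge l_c = 1.5 − 0.8125/2 = 1.094 → r_n = 71.37 kips; interior l_c = 2.75 − 0.8125 = 1.938 → r_n = 97.88 kips.
  R_n,bearing = 1·71.37 + 2·97.88 = 267.1 kips → 267.1 / 2 = 134 kips.
Bolt shear governs: 35.8 kips.

35.8 kips (bolt shear governs)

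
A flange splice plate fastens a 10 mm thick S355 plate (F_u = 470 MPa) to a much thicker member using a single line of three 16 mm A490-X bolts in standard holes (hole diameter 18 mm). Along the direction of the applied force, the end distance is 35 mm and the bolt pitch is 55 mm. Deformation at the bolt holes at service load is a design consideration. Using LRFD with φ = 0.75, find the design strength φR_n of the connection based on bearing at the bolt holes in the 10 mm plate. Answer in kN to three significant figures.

381 kN

Per bolt r_n = 1.2 l_c t F_u ≤ 2.4 d t F_u; upper limit = 2.4 × 16 × 10 × 470 / 1000 = 180.5 kN.
Edge bolt: l_c = 35 − 18/2 = 26 mm → 1.2 × 26 × 10 × 470 / 1000 = 146.6 → r_n = 146.6 kN.
Interior bolts: l_c = 55 − 18 = 37 mm → 1.2 × 37 × 10 × 470 / 1000 = 208.7 → r_n = 180.5 kN.
R_n = 1 × 146.6 + 2 × 180.5 = 507.6 kN.
Design strength φR_n = 0.75 × 507.6 = 381 kN.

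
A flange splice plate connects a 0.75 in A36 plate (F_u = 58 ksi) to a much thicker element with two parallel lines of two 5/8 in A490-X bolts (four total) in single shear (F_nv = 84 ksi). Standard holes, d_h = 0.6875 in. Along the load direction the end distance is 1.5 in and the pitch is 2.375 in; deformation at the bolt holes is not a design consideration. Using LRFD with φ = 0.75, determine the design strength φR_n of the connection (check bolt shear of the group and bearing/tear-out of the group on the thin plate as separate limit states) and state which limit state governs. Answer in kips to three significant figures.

Bolt shear: A_b = π·0.625²/4 = 0.3068 in²; R_n = 84 × 0.3068 × 4 × 1 = 103.1 kips → 0.75 × 103.1 = 77.3 kips.
Bearing (1.5 l_c t F_u ≤ 3.0 d t F_u): upper limit = 3.0·0.625·0.75·58 = 81.56 kips.
  Edge l_c = 1.5 − 0.6875/2 = 1.156 → r_n = 75.45 kips; interior l_c = 2.375 − 0.6875 = 1.688 → r_n = 81.56 kips.
  R_n,bearing = 2·75.45 + 2·81.56 = 314 kips → 0.75 × 314 = 236 kips.
Bolt shear governs: 77.3 kips.

77.3 kips (bolt shear governs)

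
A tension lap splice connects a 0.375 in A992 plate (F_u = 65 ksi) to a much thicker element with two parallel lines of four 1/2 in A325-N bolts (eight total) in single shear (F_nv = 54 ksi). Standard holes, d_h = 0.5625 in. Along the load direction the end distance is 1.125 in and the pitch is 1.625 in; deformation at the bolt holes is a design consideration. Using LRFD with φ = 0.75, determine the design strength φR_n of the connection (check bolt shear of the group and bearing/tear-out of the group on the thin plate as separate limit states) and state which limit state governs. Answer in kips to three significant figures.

Bolt shear: A_b = π·0.5²/4 = 0.1963 in²; R_n = 54 × 0.1963 × 8 × 1 = 84.82 kips → 0.75 × 84.82 = 63.6 kips.
Bearing (1.2 l_c t F_u ≤ 2.4 d t F_u): upper limit = 2.4·0.5·0.375·65 = 29.25 kips.
  Edge l_c = 1.125 − 0.5625/2 = 0.8438 → r_n = 24.68 kips; interior l_c = 1.625 − 0.5625 = 1.062 → r_n = 29.25 kips.
  R_n,bearing = 2·24.68 + 6·29.25 = 224.9 kips → 0.75 × 224.9 = 169 kips.
Bolt shear governs: 63.6 kips.

63.6 kips (bolt shear governs)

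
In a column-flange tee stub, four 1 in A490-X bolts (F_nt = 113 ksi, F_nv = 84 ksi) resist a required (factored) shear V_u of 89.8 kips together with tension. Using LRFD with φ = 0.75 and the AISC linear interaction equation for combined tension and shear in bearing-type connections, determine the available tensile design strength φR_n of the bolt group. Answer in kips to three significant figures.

225 kips

A_b = π·1²/4 = 0.7854 in²; f_rv = 89.8 / (4 × 0.7854) = 28.58 ksi.
F'_nt = 1.3 F_nt − (F_nt / φF_nv) f_rv = 1.3·113 − (113/(0.75·84))·28.58 = 95.63 ksi, capped at F_nt → F'_nt = 95.63 ksi.
R_n = F'_nt · A_b · n = 95.63 × 0.7854 × 4 = 300.4 kips.
Design strength φR_n = 0.75 × 300.4 = 225 kips.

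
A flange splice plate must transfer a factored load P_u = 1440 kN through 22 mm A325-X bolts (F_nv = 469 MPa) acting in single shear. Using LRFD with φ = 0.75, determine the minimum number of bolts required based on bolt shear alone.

11 bolts

A_b = π·22²/4 = 380.1 mm².
Per-bolt design strength φR_n = 0.75 × 469 × 380.1 × 1 / 1000 = 133.7 kN.
n ≥ 1440 / 133.7 = 10.77 → use 11 bolts.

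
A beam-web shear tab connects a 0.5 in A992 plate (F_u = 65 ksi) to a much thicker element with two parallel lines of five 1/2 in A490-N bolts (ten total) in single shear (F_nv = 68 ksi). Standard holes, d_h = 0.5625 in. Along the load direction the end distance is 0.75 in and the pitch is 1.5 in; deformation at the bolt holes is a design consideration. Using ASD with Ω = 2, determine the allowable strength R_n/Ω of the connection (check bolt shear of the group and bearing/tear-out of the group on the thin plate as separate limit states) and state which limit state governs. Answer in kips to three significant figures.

Bolt shear: A_b = π·0.5²/4 = 0.1963 in²; R_n = 68 × 0.1963 × 10 × 1 = 133.5 kips → 133.5 / 2 = 66.8 kips.
Bearing (1.2 l_c t F_u ≤ 2.4 d t F_u): upper limit = 2.4·0.5·0.5·65 = 39 kips.
  Edge l_c = 0.75 − 0.5625/2 = 0.4688 → r_n = 18.28 kips; interior l_c = 1.5 − 0.5625 = 0.9375 → r_n = 36.56 kips.
  R_n,bearing = 2·18.28 + 8·36.56 = 329.1 kips → 329.1 / 2 = 165 kips.
Bolt shear governs: 66.8 kips.

66.8 kips (bolt shear governs)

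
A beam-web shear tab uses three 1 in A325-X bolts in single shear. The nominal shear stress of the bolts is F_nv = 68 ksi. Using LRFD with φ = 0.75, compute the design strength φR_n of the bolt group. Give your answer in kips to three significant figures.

120 kips

A_b = π × 1² / 4 = 0.7854 in².
R_n = F_nv · A_b · n · n_s = 68 × 0.7854 × 3 × 1 = 160.2 kips.
Design strength φR_n = 0.75 × 160.2 = 120 kips.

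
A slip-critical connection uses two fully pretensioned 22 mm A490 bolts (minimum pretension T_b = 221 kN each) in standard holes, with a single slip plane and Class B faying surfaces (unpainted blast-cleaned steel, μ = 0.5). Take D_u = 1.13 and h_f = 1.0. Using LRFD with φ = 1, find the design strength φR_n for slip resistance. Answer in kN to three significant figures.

R_n = μ · D_u · h_f · T_b · n_s · n_b = 0.5 × 1.13 × 1.0 × 221 × 1 × 2 = 249.7 kN.
Design strength φR_n = 1 × 249.7 = 250 kN.

250 kN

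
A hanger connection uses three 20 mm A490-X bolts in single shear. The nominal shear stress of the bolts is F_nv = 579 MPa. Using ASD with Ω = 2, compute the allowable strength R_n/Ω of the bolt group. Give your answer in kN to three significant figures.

273 kN

A_b = π × 20² / 4 = 314.2 mm².
R_n = F_nv · A_b · n · n_s = 579 × 314.2 × 3 × 1 / 1000 = 545.7 kN.
Allowable strength R_n/Ω = 545.7 / 2 = 273 kN.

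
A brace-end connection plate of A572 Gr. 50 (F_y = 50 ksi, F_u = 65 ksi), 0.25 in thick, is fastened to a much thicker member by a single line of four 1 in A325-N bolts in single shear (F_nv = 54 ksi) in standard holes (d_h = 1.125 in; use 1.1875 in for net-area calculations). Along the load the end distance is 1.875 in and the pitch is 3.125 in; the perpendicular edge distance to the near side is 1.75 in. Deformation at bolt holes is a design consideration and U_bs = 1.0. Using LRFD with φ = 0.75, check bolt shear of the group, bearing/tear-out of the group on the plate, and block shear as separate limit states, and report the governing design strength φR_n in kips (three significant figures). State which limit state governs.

66 kips (block shear governs)

Bolt shear: A_b = π·1²/4 = 0.7854 in²; R_n = 54 × 0.7854 × 4 × 1 = 169.6 kips → 0.75 × 169.6 = 127 kips.
Bearing: edge l_c = 1.312, r_n = 25.59 kips; interior l_c = 2, r_n = 39 kips; R_n = 25.59 + 3·39 = 142.6 kips → 107 kips.
Block shear: A_gv = 2.812, A_nv = 1.773, A_nt = 0.2891 in²; R_n = min(0.6F_uA_nv, 0.6F_yA_gv) + U_bs·F_u·A_nt = 87.95 kips → 66 kips.
Block shear governs: 66 kips.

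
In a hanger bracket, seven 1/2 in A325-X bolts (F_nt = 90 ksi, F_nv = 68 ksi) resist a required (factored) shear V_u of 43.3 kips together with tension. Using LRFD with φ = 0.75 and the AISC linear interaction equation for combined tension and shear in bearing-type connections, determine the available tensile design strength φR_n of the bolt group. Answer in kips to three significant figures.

63.3 kips

A_b = π·0.5²/4 = 0.1963 in²; f_rv = 43.3 / (7 × 0.1963) = 31.5 ksi.
F'_nt = 1.3 F_nt − (F_nt / φF_nv) f_rv = 1.3·90 − (90/(0.75·68))·31.5 = 61.41 ksi, capped at F_nt → F'_nt = 61.41 ksi.
R_n = F'_nt · A_b · n = 61.41 × 0.1963 × 7 = 84.4 kips.
Design strength φR_n = 0.75 × 84.4 = 63.3 kips.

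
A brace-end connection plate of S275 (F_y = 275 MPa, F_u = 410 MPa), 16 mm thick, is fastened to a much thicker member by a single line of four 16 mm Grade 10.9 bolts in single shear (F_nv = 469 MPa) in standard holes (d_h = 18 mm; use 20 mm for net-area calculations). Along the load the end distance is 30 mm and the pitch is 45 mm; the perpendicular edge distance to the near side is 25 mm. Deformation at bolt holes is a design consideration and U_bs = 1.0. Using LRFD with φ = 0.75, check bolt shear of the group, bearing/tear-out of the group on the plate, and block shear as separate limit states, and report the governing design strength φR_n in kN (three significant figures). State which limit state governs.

Bolt shear: A_b = π·16²/4 = 201.1 mm²; R_n = 469 × 201.1 × 4 × 1 / 1000 = 377.2 kN → 0.75 × 377.2 = 283 kN.
Bearing: edge l_c = 21, r_n = 165.3 kN; interior l_c = 27, r_n = 212.5 kN; R_n = 165.3 + 3·212.5 = 802.9 kN → 602 kN.
Block shear: A_gv = 2640, A_nv = 1520, A_nt = 240 mm²; R_n = min(0.6F_uA_nv, 0.6F_yA_gv) + U_bs·F_u·A_nt = 472.3 kN → 354 kN.
Bolt shear governs: 283 kN.

283 kN (bolt shear governs)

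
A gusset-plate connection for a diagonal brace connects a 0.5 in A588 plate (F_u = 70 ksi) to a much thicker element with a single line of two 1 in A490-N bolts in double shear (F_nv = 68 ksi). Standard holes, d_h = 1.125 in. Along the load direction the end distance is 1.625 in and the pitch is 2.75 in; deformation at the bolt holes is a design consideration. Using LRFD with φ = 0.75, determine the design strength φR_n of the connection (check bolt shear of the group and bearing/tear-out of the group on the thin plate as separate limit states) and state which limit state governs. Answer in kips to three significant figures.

84.7 kips (bearing governs)

Bolt shear: A_b = π·1²/4 = 0.7854 in²; R_n = 68 × 0.7854 × 2 × 2 = 213.6 kips → 0.75 × 213.6 = 160 kips.
Bearing (1.2 l_c t F_u ≤ 2.4 d t F_u): upper limit = 2.4·1·0.5·70 = 84 kips.
  Edge l_c = 1.625 − 1.125/2 = 1.062 → r_n = 44.62 kips; interior l_c = 2.75 − 1.125 = 1.625 → r_n = 68.25 kips.
  R_n,bearing = 1·44.62 + 1·68.25 = 112.9 kips → 0.75 × 112.9 = 84.7 kips.
Bearing governs: 84.7 kips.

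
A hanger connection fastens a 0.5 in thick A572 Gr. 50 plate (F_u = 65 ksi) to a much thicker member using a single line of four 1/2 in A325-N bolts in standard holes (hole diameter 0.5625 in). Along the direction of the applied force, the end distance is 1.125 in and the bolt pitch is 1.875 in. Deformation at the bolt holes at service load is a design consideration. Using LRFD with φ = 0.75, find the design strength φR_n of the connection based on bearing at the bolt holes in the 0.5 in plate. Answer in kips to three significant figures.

Per bolt r_n = 1.2 l_c t F_u ≤ 2.4 d t F_u; upper limit = 2.4 × 0.5 × 0.5 × 65 = 39 kips.
Edge bolt: l_c = 1.125 − 0.5625/2 = 0.8438 in → 1.2 × 0.8438 × 0.5 × 65 = 32.91 → r_n = 32.91 kips.
Interior bolts: l_c = 1.875 − 0.5625 = 1.312 in → 1.2 × 1.312 × 0.5 × 65 = 51.19 → r_n = 39 kips.
R_n = 1 × 32.91 + 3 × 39 = 149.9 kips.
Design strength φR_n = 0.75 × 149.9 = 112 kips.

112 kips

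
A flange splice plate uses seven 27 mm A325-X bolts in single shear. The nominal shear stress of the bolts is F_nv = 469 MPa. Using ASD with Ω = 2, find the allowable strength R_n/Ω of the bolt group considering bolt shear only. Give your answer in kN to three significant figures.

940 kN

A_b = π × 27² / 4 = 572.6 mm².
R_n = F_nv · A_b · n · n_s = 469 × 572.6 × 7 × 1 / 1000 = 1880 kN.
Allowable strength R_n/Ω = 1880 / 2 = 940 kN.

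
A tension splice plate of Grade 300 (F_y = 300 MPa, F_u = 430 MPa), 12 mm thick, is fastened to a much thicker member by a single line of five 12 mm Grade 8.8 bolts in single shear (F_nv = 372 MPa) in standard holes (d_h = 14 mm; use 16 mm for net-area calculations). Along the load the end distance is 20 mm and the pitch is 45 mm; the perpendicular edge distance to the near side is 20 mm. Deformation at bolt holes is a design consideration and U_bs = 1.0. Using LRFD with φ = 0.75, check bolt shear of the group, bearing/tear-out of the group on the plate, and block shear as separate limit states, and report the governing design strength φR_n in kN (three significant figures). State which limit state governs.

Bolt shear: A_b = π·12²/4 = 113.1 mm²; R_n = 372 × 113.1 × 5 × 1 / 1000 = 210.4 kN → 0.75 × 210.4 = 158 kN.
Bearing: edge l_c = 13, r_n = 80.5 kN; interior l_c = 31, r_n = 148.6 kN; R_n = 80.5 + 4·148.6 = 674.9 kN → 506 kN.
Block shear: A_gv = 2400, A_nv = 1536, A_nt = 144 mm²; R_n = min(0.6F_uA_nv, 0.6F_yA_gv) + U_bs·F_u·A_nt = 458.2 kN → 344 kN.
Bolt shear governs: 158 kN.

158 kN (bolt shear governs)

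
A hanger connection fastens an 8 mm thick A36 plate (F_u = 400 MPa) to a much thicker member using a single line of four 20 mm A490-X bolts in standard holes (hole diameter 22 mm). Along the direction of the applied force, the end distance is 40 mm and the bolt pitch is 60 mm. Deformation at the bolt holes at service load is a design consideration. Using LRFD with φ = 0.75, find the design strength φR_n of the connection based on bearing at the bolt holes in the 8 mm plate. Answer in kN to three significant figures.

Per bolt r_n = 1.2 l_c t F_u ≤ 2.4 d t F_u; upper limit = 2.4 × 20 × 8 × 400 / 1000 = 153.6 kN.
Edge bolt: l_c = 40 − 22/2 = 29 mm → 1.2 × 29 × 8 × 400 / 1000 = 111.4 → r_n = 111.4 kN.
Interior bolts: l_c = 60 − 22 = 38 mm → 1.2 × 38 × 8 × 400 / 1000 = 145.9 → r_n = 145.9 kN.
R_n = 1 × 111.4 + 3 × 145.9 = 549.1 kN.
Design strength φR_n = 0.75 × 549.1 = 412 kN.

412 kN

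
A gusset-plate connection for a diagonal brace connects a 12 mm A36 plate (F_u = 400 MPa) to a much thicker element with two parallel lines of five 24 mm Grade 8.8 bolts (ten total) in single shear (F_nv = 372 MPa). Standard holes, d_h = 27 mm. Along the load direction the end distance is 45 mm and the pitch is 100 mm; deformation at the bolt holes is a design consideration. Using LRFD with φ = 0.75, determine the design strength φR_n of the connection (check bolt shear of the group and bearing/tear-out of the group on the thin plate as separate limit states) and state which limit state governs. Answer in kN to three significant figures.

1260 kN (bolt shear governs)

Bolt shear: A_b = π·24²/4 = 452.4 mm²; R_n = 372 × 452.4 × 10 × 1 / 1000 = 1683 kN → 0.75 × 1683 = 1260 kN.
Bearing (1.2 l_c t F_u ≤ 2.4 d t F_u): upper limit = 2.4·24·12·400 / 1000 = 276.5 kN.
  Edge l_c = 45 − 27/2 = 31.5 → r_n = 181.4 kN; interior l_c = 100 − 27 = 73 → r_n = 276.5 kN.
  R_n,bearing = 2·181.4 + 8·276.5 = 2575 kN → 0.75 × 2575 = 1930 kN.
Bolt shear governs: 1260 kN.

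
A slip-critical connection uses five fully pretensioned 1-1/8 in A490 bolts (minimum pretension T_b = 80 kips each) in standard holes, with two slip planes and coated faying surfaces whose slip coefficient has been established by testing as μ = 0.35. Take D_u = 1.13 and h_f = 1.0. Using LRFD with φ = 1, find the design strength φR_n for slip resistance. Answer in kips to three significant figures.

R_n = μ · D_u · h_f · T_b · n_s · n_b = 0.35 × 1.13 × 1.0 × 80 × 2 × 5 = 316.4 kips.
Design strength φR_n = 1 × 316.4 = 316 kips.

316 kips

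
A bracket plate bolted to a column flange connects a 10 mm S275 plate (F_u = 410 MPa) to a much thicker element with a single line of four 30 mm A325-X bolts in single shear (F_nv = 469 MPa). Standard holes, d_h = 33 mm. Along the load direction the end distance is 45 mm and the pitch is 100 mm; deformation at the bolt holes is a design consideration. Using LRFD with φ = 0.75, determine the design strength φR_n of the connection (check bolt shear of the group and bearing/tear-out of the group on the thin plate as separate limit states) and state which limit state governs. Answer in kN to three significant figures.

Bolt shear: A_b = π·30²/4 = 706.9 mm²; R_n = 469 × 706.9 × 4 × 1 / 1000 = 1326 kN → 0.75 × 1326 = 995 kN.
Bearing (1.2 l_c t F_u ≤ 2.4 d t F_u): upper limit = 2.4·30·10·410 / 1000 = 295.2 kN.
  Edge l_c = 45 − 33/2 = 28.5 → r_n = 140.2 kN; interior l_c = 100 − 33 = 67 → r_n = 295.2 kN.
  R_n,bearing = 1·140.2 + 3·295.2 = 1026 kN → 0.75 × 1026 = 769 kN.
Bearing governs: 769 kN.

769 kN (bearing governs)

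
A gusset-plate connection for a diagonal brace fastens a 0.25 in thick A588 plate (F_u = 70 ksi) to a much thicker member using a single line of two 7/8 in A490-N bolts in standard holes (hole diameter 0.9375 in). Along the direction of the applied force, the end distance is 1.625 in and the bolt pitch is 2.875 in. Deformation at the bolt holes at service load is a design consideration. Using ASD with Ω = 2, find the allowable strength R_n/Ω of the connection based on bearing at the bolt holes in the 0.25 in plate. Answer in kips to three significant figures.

Per bolt r_n = 1.2 l_c t F_u ≤ 2.4 d t F_u; upper limit = 2.4 × 0.875 × 0.25 × 70 = 36.75 kips.
Edge bolt: l_c = 1.625 − 0.9375/2 = 1.156 in → 1.2 × 1.156 × 0.25 × 70 = 24.28 → r_n = 24.28 kips.
Interior bolts: l_c = 2.875 − 0.9375 = 1.938 in → 1.2 × 1.938 × 0.25 × 70 = 40.69 → r_n = 36.75 kips.
R_n = 1 × 24.28 + 1 × 36.75 = 61.03 kips.
Allowable strength R_n/Ω = 61.03 / 2 = 30.5 kips.

30.5 kips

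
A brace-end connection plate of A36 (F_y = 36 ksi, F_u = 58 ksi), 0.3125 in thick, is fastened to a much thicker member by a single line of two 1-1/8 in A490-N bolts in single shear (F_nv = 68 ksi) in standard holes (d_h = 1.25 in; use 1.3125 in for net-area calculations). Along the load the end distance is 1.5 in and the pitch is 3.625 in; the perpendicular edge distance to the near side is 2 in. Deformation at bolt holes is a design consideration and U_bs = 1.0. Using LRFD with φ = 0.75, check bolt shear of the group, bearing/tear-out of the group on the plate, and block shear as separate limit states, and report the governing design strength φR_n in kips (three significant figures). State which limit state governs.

Bolt shear: A_b = π·1.125²/4 = 0.994 in²; R_n = 68 × 0.994 × 2 × 1 = 135.2 kips → 0.75 × 135.2 = 101 kips.
Bearing: edge l_c = 0.875, r_n = 19.03 kips; interior l_c = 2.375, r_n = 48.94 kips; R_n = 19.03 + 1·48.94 = 67.97 kips → 51 kips.
Block shear: A_gv = 1.602, A_nv = 0.9863, A_nt = 0.4199 in²; R_n = min(0.6F_uA_nv, 0.6F_yA_gv) + U_bs·F_u·A_nt = 58.68 kips → 44 kips.
Block shear governs: 44 kips.

44 kips (block shear governs)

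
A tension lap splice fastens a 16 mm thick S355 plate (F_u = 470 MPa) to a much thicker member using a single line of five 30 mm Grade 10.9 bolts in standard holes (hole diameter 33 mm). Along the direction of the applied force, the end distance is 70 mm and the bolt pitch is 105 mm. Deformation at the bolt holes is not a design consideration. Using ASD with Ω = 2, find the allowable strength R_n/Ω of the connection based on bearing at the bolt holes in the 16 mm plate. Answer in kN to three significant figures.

1660 kN

Per bolt r_n = 1.5 l_c t F_u ≤ 3.0 d t F_u; upper limit = 3.0 × 30 × 16 × 470 / 1000 = 676.8 kN.
Edge bolt: l_c = 70 − 33/2 = 53.5 mm → 1.5 × 53.5 × 16 × 470 / 1000 = 603.5 → r_n = 603.5 kN.
Interior bolts: l_c = 105 − 33 = 72 mm → 1.5 × 72 × 16 × 470 / 1000 = 812.2 → r_n = 676.8 kN.
R_n = 1 × 603.5 + 4 × 676.8 = 3311 kN.
Allowable strength R_n/Ω = 3311 / 2 = 1660 kN.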